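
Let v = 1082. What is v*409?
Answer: 442538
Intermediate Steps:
v*409 = 1082*409 = 442538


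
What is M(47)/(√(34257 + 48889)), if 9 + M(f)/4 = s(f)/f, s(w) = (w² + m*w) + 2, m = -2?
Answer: 484*√83146/279133 ≈ 0.49998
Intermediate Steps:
s(w) = 2 + w² - 2*w (s(w) = (w² - 2*w) + 2 = 2 + w² - 2*w)
M(f) = -36 + 4*(2 + f² - 2*f)/f (M(f) = -36 + 4*((2 + f² - 2*f)/f) = -36 + 4*(2 + f² - 2*f)/f)
M(47)/(√(34257 + 48889)) = (-44 + 4*47 + 8/47)/(√(34257 + 48889)) = (-44 + 188 + 8*(1/47))/(√83146) = (-44 + 188 + 8/47)*(√83146/83146) = 6776*(√83146/83146)/47 = 484*√83146/279133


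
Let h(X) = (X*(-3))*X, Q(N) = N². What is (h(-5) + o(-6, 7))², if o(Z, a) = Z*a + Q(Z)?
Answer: 6561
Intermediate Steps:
o(Z, a) = Z² + Z*a (o(Z, a) = Z*a + Z² = Z² + Z*a)
h(X) = -3*X² (h(X) = (-3*X)*X = -3*X²)
(h(-5) + o(-6, 7))² = (-3*(-5)² - 6*(-6 + 7))² = (-3*25 - 6*1)² = (-75 - 6)² = (-81)² = 6561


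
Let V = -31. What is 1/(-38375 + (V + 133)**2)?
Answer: -1/27971 ≈ -3.5751e-5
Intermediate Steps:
1/(-38375 + (V + 133)**2) = 1/(-38375 + (-31 + 133)**2) = 1/(-38375 + 102**2) = 1/(-38375 + 10404) = 1/(-27971) = -1/27971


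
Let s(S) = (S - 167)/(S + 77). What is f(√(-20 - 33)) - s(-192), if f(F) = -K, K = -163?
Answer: 18386/115 ≈ 159.88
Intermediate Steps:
s(S) = (-167 + S)/(77 + S)
f(F) = 163 (f(F) = -1*(-163) = 163)
f(√(-20 - 33)) - s(-192) = 163 - (-167 - 192)/(77 - 192) = 163 - (-359)/(-115) = 163 - (-1)*(-359)/115 = 163 - 1*359/115 = 163 - 359/115 = 18386/115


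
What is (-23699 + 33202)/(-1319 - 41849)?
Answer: -9503/43168 ≈ -0.22014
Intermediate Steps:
(-23699 + 33202)/(-1319 - 41849) = 9503/(-43168) = 9503*(-1/43168) = -9503/43168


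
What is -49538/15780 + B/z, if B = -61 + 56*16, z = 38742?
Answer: -26472568/8490955 ≈ -3.1177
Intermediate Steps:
B = 835 (B = -61 + 896 = 835)
-49538/15780 + B/z = -49538/15780 + 835/38742 = -49538*1/15780 + 835*(1/38742) = -24769/7890 + 835/38742 = -26472568/8490955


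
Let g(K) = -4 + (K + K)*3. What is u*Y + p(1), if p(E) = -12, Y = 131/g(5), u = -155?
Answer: -20617/26 ≈ -792.96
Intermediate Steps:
g(K) = -4 + 6*K (g(K) = -4 + (2*K)*3 = -4 + 6*K)
Y = 131/26 (Y = 131/(-4 + 6*5) = 131/(-4 + 30) = 131/26 ≈ 5.0385)
u*Y + p(1) = -155*131/26 - 12 = -20305/26 - 12 = -20617/26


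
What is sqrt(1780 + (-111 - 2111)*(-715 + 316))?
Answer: sqrt(888358) ≈ 942.53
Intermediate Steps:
sqrt(1780 + (-111 - 2111)*(-715 + 316)) = sqrt(1780 - 2222*(-399)) = sqrt(1780 + 886578) = sqrt(888358)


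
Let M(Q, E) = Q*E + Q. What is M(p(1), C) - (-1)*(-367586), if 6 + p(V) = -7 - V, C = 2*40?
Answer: -368720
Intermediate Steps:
C = 80
p(V) = -13 - V (p(V) = -6 + (-7 - V) = -13 - V)
M(Q, E) = Q + E*Q (M(Q, E) = E*Q + Q = Q + E*Q)
M(p(1), C) - (-1)*(-367586) = (-13 - 1*1)*(1 + 80) - (-1)*(-367586) = (-13 - 1)*81 - 1*367586 = -14*81 - 367586 = -1134 - 367586 = -368720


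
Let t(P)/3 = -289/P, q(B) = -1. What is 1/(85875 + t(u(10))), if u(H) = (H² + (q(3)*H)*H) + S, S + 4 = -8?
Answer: 4/343789 ≈ 1.1635e-5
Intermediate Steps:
S = -12 (S = -4 - 8 = -12)
u(H) = -12 (u(H) = (H² + (-H)*H) - 12 = (H² - H²) - 12 = 0 - 12 = -12)
t(P) = -867/P (t(P) = 3*(-289/P) = -867/P)
1/(85875 + t(u(10))) = 1/(85875 - 867/(-12)) = 1/(85875 - 867*(-1/12)) = 1/(85875 + 289/4) = 1/(343789/4) = 4/343789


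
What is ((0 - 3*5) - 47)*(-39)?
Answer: 2418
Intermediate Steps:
((0 - 3*5) - 47)*(-39) = ((0 - 15) - 47)*(-39) = (-15 - 47)*(-39) = -62*(-39) = 2418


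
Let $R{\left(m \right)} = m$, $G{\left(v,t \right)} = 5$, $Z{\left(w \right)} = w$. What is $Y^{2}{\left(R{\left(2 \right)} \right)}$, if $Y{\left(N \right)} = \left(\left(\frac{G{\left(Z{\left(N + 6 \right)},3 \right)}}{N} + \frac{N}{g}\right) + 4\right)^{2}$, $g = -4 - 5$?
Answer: $\frac{163047361}{104976} \approx 1553.2$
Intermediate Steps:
$g = -9$
$Y{\left(N \right)} = \left(4 + \frac{5}{N} - \frac{N}{9}\right)^{2}$ ($Y{\left(N \right)} = \left(\left(\frac{5}{N} + \frac{N}{-9}\right) + 4\right)^{2} = \left(\left(\frac{5}{N} + N \left(- \frac{1}{9}\right)\right) + 4\right)^{2} = \left(\left(\frac{5}{N} - \frac{N}{9}\right) + 4\right)^{2} = \left(4 + \frac{5}{N} - \frac{N}{9}\right)^{2}$)
$Y^{2}{\left(R{\left(2 \right)} \right)} = \left(\frac{\left(-45 + 2^{2} - 72\right)^{2}}{81 \cdot 4}\right)^{2} = \left(\frac{1}{81} \cdot \frac{1}{4} \left(-45 + 4 - 72\right)^{2}\right)^{2} = \left(\frac{1}{81} \cdot \frac{1}{4} \left(-113\right)^{2}\right)^{2} = \left(\frac{1}{81} \cdot \frac{1}{4} \cdot 12769\right)^{2} = \left(\frac{12769}{324}\right)^{2} = \frac{163047361}{104976}$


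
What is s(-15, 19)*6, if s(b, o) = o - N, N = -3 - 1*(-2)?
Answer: 120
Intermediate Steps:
N = -1 (N = -3 + 2 = -1)
s(b, o) = 1 + o (s(b, o) = o - 1*(-1) = o + 1 = 1 + o)
s(-15, 19)*6 = (1 + 19)*6 = 20*6 = 120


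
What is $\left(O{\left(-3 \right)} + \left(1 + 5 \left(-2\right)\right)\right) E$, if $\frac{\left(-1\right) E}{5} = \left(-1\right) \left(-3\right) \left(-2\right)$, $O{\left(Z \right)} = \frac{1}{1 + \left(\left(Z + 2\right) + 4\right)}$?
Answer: $- \frac{525}{2} \approx -262.5$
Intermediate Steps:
$O{\left(Z \right)} = \frac{1}{7 + Z}$ ($O{\left(Z \right)} = \frac{1}{1 + \left(\left(2 + Z\right) + 4\right)} = \frac{1}{1 + \left(6 + Z\right)} = \frac{1}{7 + Z}$)
$E = 30$ ($E = - 5 \left(-1\right) \left(-3\right) \left(-2\right) = - 5 \cdot 3 \left(-2\right) = \left(-5\right) \left(-6\right) = 30$)
$\left(O{\left(-3 \right)} + \left(1 + 5 \left(-2\right)\right)\right) E = \left(\frac{1}{7 - 3} + \left(1 + 5 \left(-2\right)\right)\right) 30 = \left(\frac{1}{4} + \left(1 - 10\right)\right) 30 = \left(\frac{1}{4} - 9\right) 30 = \left(- \frac{35}{4}\right) 30 = - \frac{525}{2}$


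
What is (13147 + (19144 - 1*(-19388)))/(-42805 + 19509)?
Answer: -51679/23296 ≈ -2.2184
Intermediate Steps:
(13147 + (19144 - 1*(-19388)))/(-42805 + 19509) = (13147 + (19144 + 19388))/(-23296) = (13147 + 38532)*(-1/23296) = 51679*(-1/23296) = -51679/23296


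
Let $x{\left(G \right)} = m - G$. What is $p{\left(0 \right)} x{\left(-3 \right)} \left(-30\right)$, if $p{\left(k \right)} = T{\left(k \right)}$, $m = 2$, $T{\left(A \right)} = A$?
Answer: $0$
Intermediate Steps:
$p{\left(k \right)} = k$
$x{\left(G \right)} = 2 - G$
$p{\left(0 \right)} x{\left(-3 \right)} \left(-30\right) = 0 \left(2 - -3\right) \left(-30\right) = 0 \left(2 + 3\right) \left(-30\right) = 0 \cdot 5 \left(-30\right) = 0 \left(-30\right) = 0$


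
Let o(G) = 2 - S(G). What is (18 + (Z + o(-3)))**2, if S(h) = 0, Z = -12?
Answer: 64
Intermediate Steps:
o(G) = 2 (o(G) = 2 - 1*0 = 2 + 0 = 2)
(18 + (Z + o(-3)))**2 = (18 + (-12 + 2))**2 = (18 - 10)**2 = 8**2 = 64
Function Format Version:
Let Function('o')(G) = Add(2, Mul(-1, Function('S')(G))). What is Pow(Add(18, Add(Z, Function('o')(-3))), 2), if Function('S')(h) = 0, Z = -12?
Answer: 64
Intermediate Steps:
Function('o')(G) = 2 (Function('o')(G) = Add(2, Mul(-1, 0)) = Add(2, 0) = 2)
Pow(Add(18, Add(Z, Function('o')(-3))), 2) = Pow(Add(18, Add(-12, 2)), 2) = Pow(Add(18, -10), 2) = Pow(8, 2) = 64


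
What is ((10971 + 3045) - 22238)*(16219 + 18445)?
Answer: -285007408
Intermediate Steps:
((10971 + 3045) - 22238)*(16219 + 18445) = (14016 - 22238)*34664 = -8222*34664 = -285007408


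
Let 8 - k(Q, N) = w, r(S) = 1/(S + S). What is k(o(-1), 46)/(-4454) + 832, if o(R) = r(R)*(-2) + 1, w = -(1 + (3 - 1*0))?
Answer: 1852858/2227 ≈ 832.00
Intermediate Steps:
w = -4 (w = -(1 + (3 + 0)) = -(1 + 3) = -1*4 = -4)
r(S) = 1/(2*S)
o(R) = 1 - 1/R (o(R) = (1/(2*R))*(-2) + 1 = -1/R + 1 = 1 - 1/R)
k(Q, N) = 12 (k(Q, N) = 8 - 1*(-4) = 8 + 4 = 12)
k(o(-1), 46)/(-4454) + 832 = 12/(-4454) + 832 = 12*(-1/4454) + 832 = -6/2227 + 832 = 1852858/2227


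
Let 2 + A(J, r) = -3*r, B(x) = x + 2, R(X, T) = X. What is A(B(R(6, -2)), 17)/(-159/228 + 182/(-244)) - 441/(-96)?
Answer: 8846233/214112 ≈ 41.316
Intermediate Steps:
B(x) = 2 + x
A(J, r) = -2 - 3*r
A(B(R(6, -2)), 17)/(-159/228 + 182/(-244)) - 441/(-96) = (-2 - 3*17)/(-159/228 + 182/(-244)) - 441/(-96) = (-2 - 51)/(-159*1/228 + 182*(-1/244)) - 441*(-1/96) = -53/(-53/76 - 91/122) + 147/32 = -53/(-6691/4636) + 147/32 = -53*(-4636/6691) + 147/32 = 245708/6691 + 147/32 = 8846233/214112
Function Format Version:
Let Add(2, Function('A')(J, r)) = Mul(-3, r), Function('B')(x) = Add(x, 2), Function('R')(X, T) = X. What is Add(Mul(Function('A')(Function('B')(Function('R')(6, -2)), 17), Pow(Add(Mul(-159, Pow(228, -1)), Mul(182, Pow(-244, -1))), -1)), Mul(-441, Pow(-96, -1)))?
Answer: Rational(8846233, 214112) ≈ 41.316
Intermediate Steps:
Function('B')(x) = Add(2, x)
Function('A')(J, r) = Add(-2, Mul(-3, r))
Add(Mul(Function('A')(Function('B')(Function('R')(6, -2)), 17), Pow(Add(Mul(-159, Pow(228, -1)), Mul(182, Pow(-244, -1))), -1)), Mul(-441, Pow(-96, -1))) = Add(Mul(Add(-2, Mul(-3, 17)), Pow(Add(Mul(-159, Pow(228, -1)), Mul(182, Pow(-244, -1))), -1)), Mul(-441, Pow(-96, -1))) = Add(Mul(Add(-2, -51), Pow(Add(Mul(-159, Rational(1, 228)), Mul(182, Rational(-1, 244))), -1)), Mul(-441, Rational(-1, 96))) = Add(Mul(-53, Pow(Add(Rational(-53, 76), Rational(-91, 122)), -1)), Rational(147, 32)) = Add(Mul(-53, Pow(Rational(-6691, 4636), -1)), Rational(147, 32)) = Add(Mul(-53, Rational(-4636, 6691)), Rational(147, 32)) = Add(Rational(245708, 6691), Rational(147, 32)) = Rational(8846233, 214112)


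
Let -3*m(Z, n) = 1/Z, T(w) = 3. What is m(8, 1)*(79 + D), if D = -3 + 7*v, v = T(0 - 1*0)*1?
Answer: -97/24 ≈ -4.0417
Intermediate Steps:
v = 3 (v = 3*1 = 3)
m(Z, n) = -1/(3*Z)
D = 18 (D = -3 + 7*3 = -3 + 21 = 18)
m(8, 1)*(79 + D) = (-1/3/8)*(79 + 18) = -1/3*1/8*97 = -1/24*97 = -97/24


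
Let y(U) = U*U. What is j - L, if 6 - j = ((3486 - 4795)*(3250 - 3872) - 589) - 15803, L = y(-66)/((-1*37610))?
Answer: -15002626822/18805 ≈ -7.9780e+5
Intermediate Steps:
y(U) = U²
L = -2178/18805 (L = (-66)²/((-1*37610)) = 4356/(-37610) = 4356*(-1/37610) = -2178/18805 ≈ -0.11582)
j = -797800 (j = 6 - (((3486 - 4795)*(3250 - 3872) - 589) - 15803) = 6 - ((-1309*(-622) - 589) - 15803) = 6 - ((814198 - 589) - 15803) = 6 - (813609 - 15803) = 6 - 1*797806 = 6 - 797806 = -797800)
j - L = -797800 - 1*(-2178/18805) = -797800 + 2178/18805 = -15002626822/18805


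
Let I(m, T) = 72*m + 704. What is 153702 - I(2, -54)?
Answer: 152854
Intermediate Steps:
I(m, T) = 704 + 72*m
153702 - I(2, -54) = 153702 - (704 + 72*2) = 153702 - (704 + 144) = 153702 - 1*848 = 153702 - 848 = 152854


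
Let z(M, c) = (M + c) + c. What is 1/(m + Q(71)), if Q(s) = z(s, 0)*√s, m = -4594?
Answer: -4594/20746925 - 71*√71/20746925 ≈ -0.00025027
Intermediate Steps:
z(M, c) = M + 2*c
Q(s) = s^(3/2) (Q(s) = (s + 2*0)*√s = (s + 0)*√s = s*√s = s^(3/2))
1/(m + Q(71)) = 1/(-4594 + 71^(3/2)) = 1/(-4594 + 71*√71)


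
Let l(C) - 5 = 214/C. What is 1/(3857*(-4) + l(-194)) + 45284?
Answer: 67751113095/1496138 ≈ 45284.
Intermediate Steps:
l(C) = 5 + 214/C
1/(3857*(-4) + l(-194)) + 45284 = 1/(3857*(-4) + (5 + 214/(-194))) + 45284 = 1/(-15428 + (5 + 214*(-1/194))) + 45284 = 1/(-15428 + (5 - 107/97)) + 45284 = 1/(-15428 + 378/97) + 45284 = 1/(-1496138/97) + 45284 = -97/1496138 + 45284 = 67751113095/1496138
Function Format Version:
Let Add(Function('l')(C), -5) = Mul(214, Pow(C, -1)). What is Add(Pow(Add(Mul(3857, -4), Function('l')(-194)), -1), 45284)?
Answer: Rational(67751113095, 1496138) ≈ 45284.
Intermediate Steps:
Function('l')(C) = Add(5, Mul(214, Pow(C, -1)))
Add(Pow(Add(Mul(3857, -4), Function('l')(-194)), -1), 45284) = Add(Pow(Add(Mul(3857, -4), Add(5, Mul(214, Pow(-194, -1)))), -1), 45284) = Add(Pow(Add(-15428, Add(5, Mul(214, Rational(-1, 194)))), -1), 45284) = Add(Pow(Add(-15428, Add(5, Rational(-107, 97))), -1), 45284) = Add(Pow(Add(-15428, Rational(378, 97)), -1), 45284) = Add(Pow(Rational(-1496138, 97), -1), 45284) = Add(Rational(-97, 1496138), 45284) = Rational(67751113095, 1496138)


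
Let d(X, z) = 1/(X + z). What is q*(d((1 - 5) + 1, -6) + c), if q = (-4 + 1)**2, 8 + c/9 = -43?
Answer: -4132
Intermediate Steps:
c = -459 (c = -72 + 9*(-43) = -72 - 387 = -459)
q = 9 (q = (-3)**2 = 9)
q*(d((1 - 5) + 1, -6) + c) = 9*(1/(((1 - 5) + 1) - 6) - 459) = 9*(1/((-4 + 1) - 6) - 459) = 9*(1/(-3 - 6) - 459) = 9*(1/(-9) - 459) = 9*(-1/9 - 459) = 9*(-4132/9) = -4132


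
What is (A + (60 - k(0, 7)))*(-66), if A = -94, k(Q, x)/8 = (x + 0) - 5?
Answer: 3300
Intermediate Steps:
k(Q, x) = -40 + 8*x (k(Q, x) = 8*((x + 0) - 5) = 8*(x - 5) = 8*(-5 + x) = -40 + 8*x)
(A + (60 - k(0, 7)))*(-66) = (-94 + (60 - (-40 + 8*7)))*(-66) = (-94 + (60 - (-40 + 56)))*(-66) = (-94 + (60 - 1*16))*(-66) = (-94 + (60 - 16))*(-66) = (-94 + 44)*(-66) = -50*(-66) = 3300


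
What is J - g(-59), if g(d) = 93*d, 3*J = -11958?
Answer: 1501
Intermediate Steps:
J = -3986 (J = (1/3)*(-11958) = -3986)
J - g(-59) = -3986 - 93*(-59) = -3986 - 1*(-5487) = -3986 + 5487 = 1501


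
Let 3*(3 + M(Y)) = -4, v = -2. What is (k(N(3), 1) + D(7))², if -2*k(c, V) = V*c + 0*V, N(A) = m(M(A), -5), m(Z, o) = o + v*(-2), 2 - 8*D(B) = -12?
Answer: 81/16 ≈ 5.0625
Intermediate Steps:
D(B) = 7/4 (D(B) = ¼ - ⅛*(-12) = ¼ + 3/2 = 7/4)
M(Y) = -13/3 (M(Y) = -3 + (⅓)*(-4) = -3 - 4/3 = -13/3)
m(Z, o) = 4 + o (m(Z, o) = o - 2*(-2) = o + 4 = 4 + o)
N(A) = -1 (N(A) = 4 - 5 = -1)
k(c, V) = -V*c/2 (k(c, V) = -(V*c + 0*V)/2 = -(V*c + 0)/2 = -V*c/2)
(k(N(3), 1) + D(7))² = (-½*1*(-1) + 7/4)² = (½ + 7/4)² = (9/4)² = 81/16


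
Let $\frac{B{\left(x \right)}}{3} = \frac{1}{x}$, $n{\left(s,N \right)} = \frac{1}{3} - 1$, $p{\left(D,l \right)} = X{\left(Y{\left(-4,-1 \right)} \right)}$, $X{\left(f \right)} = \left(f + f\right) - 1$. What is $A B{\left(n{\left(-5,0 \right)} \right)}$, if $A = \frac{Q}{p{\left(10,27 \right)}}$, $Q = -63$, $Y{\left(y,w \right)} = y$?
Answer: $- \frac{63}{2} \approx -31.5$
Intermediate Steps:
$X{\left(f \right)} = -1 + 2 f$ ($X{\left(f \right)} = 2 f - 1 = -1 + 2 f$)
$p{\left(D,l \right)} = -9$ ($p{\left(D,l \right)} = -1 + 2 \left(-4\right) = -1 - 8 = -9$)
$n{\left(s,N \right)} = - \frac{2}{3}$ ($n{\left(s,N \right)} = \frac{1}{3} - 1 = - \frac{2}{3}$)
$B{\left(x \right)} = \frac{3}{x}$
$A = 7$ ($A = - \frac{63}{-9} = \left(-63\right) \left(- \frac{1}{9}\right) = 7$)
$A B{\left(n{\left(-5,0 \right)} \right)} = 7 \frac{3}{- \frac{2}{3}} = 7 \cdot 3 \left(- \frac{3}{2}\right) = 7 \left(- \frac{9}{2}\right) = - \frac{63}{2}$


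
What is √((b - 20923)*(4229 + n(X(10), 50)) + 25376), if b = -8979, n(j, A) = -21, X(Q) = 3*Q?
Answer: 2896*I*√15 ≈ 11216.0*I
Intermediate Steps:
√((b - 20923)*(4229 + n(X(10), 50)) + 25376) = √((-8979 - 20923)*(4229 - 21) + 25376) = √(-29902*4208 + 25376) = √(-125827616 + 25376) = √(-125802240) = 2896*I*√15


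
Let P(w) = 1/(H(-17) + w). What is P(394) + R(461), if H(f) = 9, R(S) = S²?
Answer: 85645964/403 ≈ 2.1252e+5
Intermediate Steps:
P(w) = 1/(9 + w)
P(394) + R(461) = 1/(9 + 394) + 461² = 1/403 + 212521 = 85645964/403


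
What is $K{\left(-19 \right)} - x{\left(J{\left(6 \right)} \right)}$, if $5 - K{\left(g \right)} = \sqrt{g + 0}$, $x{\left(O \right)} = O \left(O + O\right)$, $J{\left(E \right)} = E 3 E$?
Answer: $-23323 - i \sqrt{19} \approx -23323.0 - 4.3589 i$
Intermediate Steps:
$J{\left(E \right)} = 3 E^{2}$ ($J{\left(E \right)} = 3 E E = 3 E^{2}$)
$x{\left(O \right)} = 2 O^{2}$ ($x{\left(O \right)} = O 2 O = 2 O^{2}$)
$K{\left(g \right)} = 5 - \sqrt{g}$ ($K{\left(g \right)} = 5 - \sqrt{g + 0} = 5 - \sqrt{g}$)
$K{\left(-19 \right)} - x{\left(J{\left(6 \right)} \right)} = \left(5 - \sqrt{-19}\right) - 2 \left(3 \cdot 6^{2}\right)^{2} = \left(5 - i \sqrt{19}\right) - 2 \left(3 \cdot 36\right)^{2} = \left(5 - i \sqrt{19}\right) - 2 \cdot 108^{2} = \left(5 - i \sqrt{19}\right) - 2 \cdot 11664 = \left(5 - i \sqrt{19}\right) - 23328 = -23323 - i \sqrt{19}$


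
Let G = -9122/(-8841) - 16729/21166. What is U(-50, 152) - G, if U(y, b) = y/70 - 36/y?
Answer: -1102646417/4678215150 ≈ -0.23570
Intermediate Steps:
G = 45175163/187128606 (G = -9122*(-1/8841) - 16729*1/21166 = 9122/8841 - 16729/21166 = 45175163/187128606 ≈ 0.24141)
U(y, b) = -36/y + y/70 (U(y, b) = y*(1/70) - 36/y = y/70 - 36/y = -36/y + y/70)
U(-50, 152) - G = (-36/(-50) + (1/70)*(-50)) - 1*45175163/187128606 = (-36*(-1/50) - 5/7) - 45175163/187128606 = (18/25 - 5/7) - 45175163/187128606 = 1/175 - 45175163/187128606 = -1102646417/4678215150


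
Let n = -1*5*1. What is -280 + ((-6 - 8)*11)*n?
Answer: 490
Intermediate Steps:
n = -5 (n = -5*1 = -5)
-280 + ((-6 - 8)*11)*n = -280 + ((-6 - 8)*11)*(-5) = -280 - 14*11*(-5) = -280 - 154*(-5) = -280 + 770 = 490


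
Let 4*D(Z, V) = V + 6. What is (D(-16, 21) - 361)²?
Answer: 2007889/16 ≈ 1.2549e+5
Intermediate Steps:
D(Z, V) = 3/2 + V/4 (D(Z, V) = (V + 6)/4 = (6 + V)/4 = 3/2 + V/4)
(D(-16, 21) - 361)² = ((3/2 + (¼)*21) - 361)² = ((3/2 + 21/4) - 361)² = (27/4 - 361)² = (-1417/4)² = 2007889/16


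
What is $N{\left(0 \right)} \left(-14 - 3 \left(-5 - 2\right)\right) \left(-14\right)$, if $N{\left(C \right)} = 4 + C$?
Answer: $-392$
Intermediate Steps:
$N{\left(0 \right)} \left(-14 - 3 \left(-5 - 2\right)\right) \left(-14\right) = \left(4 + 0\right) \left(-14 - 3 \left(-5 - 2\right)\right) \left(-14\right) = 4 \left(-14 - -21\right) \left(-14\right) = 4 \left(-14 + 21\right) \left(-14\right) = 4 \cdot 7 \left(-14\right) = 28 \left(-14\right) = -392$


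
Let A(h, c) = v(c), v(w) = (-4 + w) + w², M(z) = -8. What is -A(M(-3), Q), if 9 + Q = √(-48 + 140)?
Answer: -160 + 34*√23 ≈ 3.0583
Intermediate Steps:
v(w) = -4 + w + w²
Q = -9 + 2*√23 (Q = -9 + √(-48 + 140) = -9 + √92 = -9 + 2*√23 ≈ 0.59166)
A(h, c) = -4 + c + c²
-A(M(-3), Q) = -(-4 + (-9 + 2*√23) + (-9 + 2*√23)²) = -(-13 + (-9 + 2*√23)² + 2*√23) = 13 - (-9 + 2*√23)² - 2*√23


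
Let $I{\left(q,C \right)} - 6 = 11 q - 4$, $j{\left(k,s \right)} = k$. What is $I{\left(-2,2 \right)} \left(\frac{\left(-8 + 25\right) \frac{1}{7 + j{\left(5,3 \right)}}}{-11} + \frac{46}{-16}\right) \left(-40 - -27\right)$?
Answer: $- \frac{51545}{66} \approx -780.98$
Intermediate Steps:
$I{\left(q,C \right)} = 2 + 11 q$ ($I{\left(q,C \right)} = 6 + \left(11 q - 4\right) = 6 + \left(-4 + 11 q\right) = 2 + 11 q$)
$I{\left(-2,2 \right)} \left(\frac{\left(-8 + 25\right) \frac{1}{7 + j{\left(5,3 \right)}}}{-11} + \frac{46}{-16}\right) \left(-40 - -27\right) = \left(2 + 11 \left(-2\right)\right) \left(\frac{\left(-8 + 25\right) \frac{1}{7 + 5}}{-11} + \frac{46}{-16}\right) \left(-40 - -27\right) = \left(2 - 22\right) \left(\frac{17}{12} \left(- \frac{1}{11}\right) + 46 \left(- \frac{1}{16}\right)\right) \left(-40 + 27\right) = - 20 \left(17 \cdot \frac{1}{12} \left(- \frac{1}{11}\right) - \frac{23}{8}\right) \left(-13\right) = - 20 \left(\frac{17}{12} \left(- \frac{1}{11}\right) - \frac{23}{8}\right) \left(-13\right) = - 20 \left(- \frac{17}{132} - \frac{23}{8}\right) \left(-13\right) = \left(-20\right) \left(- \frac{793}{264}\right) \left(-13\right) = \frac{3965}{66} \left(-13\right) = - \frac{51545}{66}$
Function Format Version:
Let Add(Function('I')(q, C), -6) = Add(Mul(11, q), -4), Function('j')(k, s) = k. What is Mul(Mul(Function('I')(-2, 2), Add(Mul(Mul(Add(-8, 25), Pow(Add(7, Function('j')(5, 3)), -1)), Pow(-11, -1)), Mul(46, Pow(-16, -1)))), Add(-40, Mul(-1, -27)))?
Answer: Rational(-51545, 66) ≈ -780.98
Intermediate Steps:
Function('I')(q, C) = Add(2, Mul(11, q)) (Function('I')(q, C) = Add(6, Add(Mul(11, q), -4)) = Add(6, Add(-4, Mul(11, q))) = Add(2, Mul(11, q)))
Mul(Mul(Function('I')(-2, 2), Add(Mul(Mul(Add(-8, 25), Pow(Add(7, Function('j')(5, 3)), -1)), Pow(-11, -1)), Mul(46, Pow(-16, -1)))), Add(-40, Mul(-1, -27))) = Mul(Mul(Add(2, Mul(11, -2)), Add(Mul(Mul(Add(-8, 25), Pow(Add(7, 5), -1)), Pow(-11, -1)), Mul(46, Pow(-16, -1)))), Add(-40, Mul(-1, -27))) = Mul(Mul(Add(2, -22), Add(Mul(Mul(17, Pow(12, -1)), Rational(-1, 11)), Mul(46, Rational(-1, 16)))), Add(-40, 27)) = Mul(Mul(-20, Add(Mul(Mul(17, Rational(1, 12)), Rational(-1, 11)), Rational(-23, 8))), -13) = Mul(Mul(-20, Add(Mul(Rational(17, 12), Rational(-1, 11)), Rational(-23, 8))), -13) = Mul(Mul(-20, Add(Rational(-17, 132), Rational(-23, 8))), -13) = Mul(Mul(-20, Rational(-793, 264)), -13) = Mul(Rational(3965, 66), -13) = Rational(-51545, 66)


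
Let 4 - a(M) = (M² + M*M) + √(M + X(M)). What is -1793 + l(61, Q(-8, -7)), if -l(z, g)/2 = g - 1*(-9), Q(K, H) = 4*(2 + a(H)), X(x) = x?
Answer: -1075 + 8*I*√14 ≈ -1075.0 + 29.933*I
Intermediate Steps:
a(M) = 4 - 2*M² - √2*√M (a(M) = 4 - ((M² + M*M) + √(M + M)) = 4 - ((M² + M²) + √(2*M)) = 4 - (2*M² + √2*√M) = 4 + (-2*M² - √2*√M) = 4 - 2*M² - √2*√M)
Q(K, H) = 24 - 8*H² - 4*√2*√H (Q(K, H) = 4*(2 + (4 - 2*H² - √2*√H)) = 4*(6 - 2*H² - √2*√H) = 24 - 8*H² - 4*√2*√H)
l(z, g) = -18 - 2*g (l(z, g) = -2*(g - 1*(-9)) = -2*(g + 9) = -2*(9 + g) = -18 - 2*g)
-1793 + l(61, Q(-8, -7)) = -1793 + (-18 - 2*(24 - 8*(-7)² - 4*√2*√(-7))) = -1793 + (-18 - 2*(24 - 8*49 - 4*√2*I*√7)) = -1793 + (-18 - 2*(24 - 392 - 4*I*√14)) = -1793 + (-18 - 2*(-368 - 4*I*√14)) = -1793 + (-18 + (736 + 8*I*√14)) = -1793 + (718 + 8*I*√14) = -1075 + 8*I*√14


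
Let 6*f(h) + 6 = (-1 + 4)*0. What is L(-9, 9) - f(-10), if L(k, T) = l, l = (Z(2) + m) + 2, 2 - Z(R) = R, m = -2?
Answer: 1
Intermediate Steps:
Z(R) = 2 - R
l = 0 (l = ((2 - 1*2) - 2) + 2 = ((2 - 2) - 2) + 2 = (0 - 2) + 2 = -2 + 2 = 0)
L(k, T) = 0
f(h) = -1 (f(h) = -1 + ((-1 + 4)*0)/6 = -1 + (3*0)/6 = -1 + (⅙)*0 = -1 + 0 = -1)
L(-9, 9) - f(-10) = 0 - 1*(-1) = 0 + 1 = 1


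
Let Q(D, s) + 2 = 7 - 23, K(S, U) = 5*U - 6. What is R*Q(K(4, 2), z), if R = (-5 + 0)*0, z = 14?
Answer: 0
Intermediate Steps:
K(S, U) = -6 + 5*U
Q(D, s) = -18 (Q(D, s) = -2 + (7 - 23) = -2 - 16 = -18)
R = 0 (R = -5*0 = 0)
R*Q(K(4, 2), z) = 0*(-18) = 0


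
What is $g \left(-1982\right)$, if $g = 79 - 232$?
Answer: $303246$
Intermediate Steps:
$g = -153$ ($g = 79 - 232 = -153$)
$g \left(-1982\right) = \left(-153\right) \left(-1982\right) = 303246$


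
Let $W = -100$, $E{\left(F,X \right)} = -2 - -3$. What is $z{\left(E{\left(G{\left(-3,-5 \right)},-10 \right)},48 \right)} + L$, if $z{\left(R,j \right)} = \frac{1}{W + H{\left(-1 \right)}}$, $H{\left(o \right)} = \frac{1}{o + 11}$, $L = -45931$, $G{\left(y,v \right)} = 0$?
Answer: $- \frac{45885079}{999} \approx -45931.0$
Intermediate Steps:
$E{\left(F,X \right)} = 1$ ($E{\left(F,X \right)} = -2 + 3 = 1$)
$H{\left(o \right)} = \frac{1}{11 + o}$
$z{\left(R,j \right)} = - \frac{10}{999}$ ($z{\left(R,j \right)} = \frac{1}{-100 + \frac{1}{11 - 1}} = \frac{1}{-100 + \frac{1}{10}} = \frac{1}{- \frac{999}{10}} = - \frac{10}{999}$)
$z{\left(E{\left(G{\left(-3,-5 \right)},-10 \right)},48 \right)} + L = - \frac{10}{999} - 45931 = - \frac{45885079}{999}$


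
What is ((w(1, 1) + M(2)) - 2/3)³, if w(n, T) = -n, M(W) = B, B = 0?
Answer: -125/27 ≈ -4.6296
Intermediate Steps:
M(W) = 0
((w(1, 1) + M(2)) - 2/3)³ = ((-1*1 + 0) - 2/3)³ = ((-1 + 0) - 2*⅓)³ = (-1 - ⅔)³ = (-5/3)³ = -125/27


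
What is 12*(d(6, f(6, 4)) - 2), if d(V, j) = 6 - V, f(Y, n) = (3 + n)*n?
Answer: -24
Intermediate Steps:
f(Y, n) = n*(3 + n)
12*(d(6, f(6, 4)) - 2) = 12*((6 - 1*6) - 2) = 12*((6 - 6) - 2) = 12*(0 - 2) = 12*(-2) = -24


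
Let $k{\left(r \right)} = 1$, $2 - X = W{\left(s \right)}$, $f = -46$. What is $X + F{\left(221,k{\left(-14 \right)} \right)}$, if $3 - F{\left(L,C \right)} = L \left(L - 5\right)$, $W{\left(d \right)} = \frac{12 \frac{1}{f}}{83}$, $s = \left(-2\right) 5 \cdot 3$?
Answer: $- \frac{91118473}{1909} \approx -47731.0$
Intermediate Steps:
$s = -30$ ($s = \left(-10\right) 3 = -30$)
$W{\left(d \right)} = - \frac{6}{1909}$ ($W{\left(d \right)} = \frac{12 \frac{1}{-46}}{83} = 12 \left(- \frac{1}{46}\right) \frac{1}{83} = \left(- \frac{6}{23}\right) \frac{1}{83} = - \frac{6}{1909}$)
$X = \frac{3824}{1909}$ ($X = 2 - - \frac{6}{1909} = 2 + \frac{6}{1909} = \frac{3824}{1909} \approx 2.0031$)
$F{\left(L,C \right)} = 3 - L \left(-5 + L\right)$ ($F{\left(L,C \right)} = 3 - L \left(L - 5\right) = 3 - L \left(-5 + L\right)$)
$X + F{\left(221,k{\left(-14 \right)} \right)} = \frac{3824}{1909} + \left(3 - 221^{2} + 5 \cdot 221\right) = \frac{3824}{1909} + \left(3 - 48841 + 1105\right) = \frac{3824}{1909} - 47733 = - \frac{91118473}{1909}$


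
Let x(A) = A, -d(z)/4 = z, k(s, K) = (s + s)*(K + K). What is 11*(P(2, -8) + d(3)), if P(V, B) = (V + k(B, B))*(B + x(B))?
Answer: -45540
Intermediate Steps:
k(s, K) = 4*K*s (k(s, K) = (2*s)*(2*K) = 4*K*s)
d(z) = -4*z
P(V, B) = 2*B*(V + 4*B²) (P(V, B) = (V + 4*B*B)*(B + B) = (V + 4*B²)*(2*B) = 2*B*(V + 4*B²))
11*(P(2, -8) + d(3)) = 11*(2*(-8)*(2 + 4*(-8)²) - 4*3) = 11*(2*(-8)*(2 + 4*64) - 12) = 11*(2*(-8)*(2 + 256) - 12) = 11*(2*(-8)*258 - 12) = 11*(-4128 - 12) = 11*(-4140) = -45540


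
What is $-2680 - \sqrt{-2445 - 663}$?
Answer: $-2680 - 2 i \sqrt{777} \approx -2680.0 - 55.749 i$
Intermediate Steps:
$-2680 - \sqrt{-2445 - 663} = -2680 - \sqrt{-3108} = -2680 - 2 i \sqrt{777}$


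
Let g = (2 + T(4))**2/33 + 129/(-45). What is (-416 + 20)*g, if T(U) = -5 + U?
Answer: 5616/5 ≈ 1123.2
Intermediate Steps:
g = -156/55 (g = (2 + (-5 + 4))**2/33 + 129/(-45) = (2 - 1)**2*(1/33) + 129*(-1/45) = 1**2*(1/33) - 43/15 = 1*(1/33) - 43/15 = 1/33 - 43/15 = -156/55 ≈ -2.8364)
(-416 + 20)*g = (-416 + 20)*(-156/55) = -396*(-156/55) = 5616/5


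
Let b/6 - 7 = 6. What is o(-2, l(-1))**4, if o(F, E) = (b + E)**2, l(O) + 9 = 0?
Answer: 513798374428641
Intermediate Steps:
b = 78 (b = 42 + 6*6 = 42 + 36 = 78)
l(O) = -9 (l(O) = -9 + 0 = -9)
o(F, E) = (78 + E)**2
o(-2, l(-1))**4 = ((78 - 9)**2)**4 = (69**2)**4 = 4761**4 = 513798374428641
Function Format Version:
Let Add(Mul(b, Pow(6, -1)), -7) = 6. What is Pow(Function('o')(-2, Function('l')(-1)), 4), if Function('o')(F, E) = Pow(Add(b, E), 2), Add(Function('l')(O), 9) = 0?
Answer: 513798374428641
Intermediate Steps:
b = 78 (b = Add(42, Mul(6, 6)) = Add(42, 36) = 78)
Function('l')(O) = -9 (Function('l')(O) = Add(-9, 0) = -9)
Function('o')(F, E) = Pow(Add(78, E), 2)
Pow(Function('o')(-2, Function('l')(-1)), 4) = Pow(Pow(Add(78, -9), 2), 4) = Pow(Pow(69, 2), 4) = Pow(4761, 4) = 513798374428641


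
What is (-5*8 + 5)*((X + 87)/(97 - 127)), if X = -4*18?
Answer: 35/2 ≈ 17.500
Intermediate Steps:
X = -72
(-5*8 + 5)*((X + 87)/(97 - 127)) = (-5*8 + 5)*((-72 + 87)/(97 - 127)) = (-40 + 5)*(15/(-30)) = -525*(-1)/30 = -35*(-1/2) = 35/2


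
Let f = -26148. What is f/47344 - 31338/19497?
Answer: -166122819/76922164 ≈ -2.1596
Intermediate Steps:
f/47344 - 31338/19497 = -26148/47344 - 31338/19497 = -26148*1/47344 - 31338*1/19497 = -6537/11836 - 10446/6499 = -166122819/76922164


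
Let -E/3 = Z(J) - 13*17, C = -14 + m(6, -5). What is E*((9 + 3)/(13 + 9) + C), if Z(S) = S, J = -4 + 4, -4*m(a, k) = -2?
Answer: -188955/22 ≈ -8588.9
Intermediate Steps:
m(a, k) = 1/2 (m(a, k) = -1/4*(-2) = 1/2)
J = 0
C = -27/2 (C = -14 + 1/2 = -27/2 ≈ -13.500)
E = 663 (E = -3*(0 - 13*17) = -3*(0 - 221) = -3*(-221) = 663)
E*((9 + 3)/(13 + 9) + C) = 663*((9 + 3)/(13 + 9) - 27/2) = 663*(12/22 - 27/2) = 663*(12*(1/22) - 27/2) = 663*(6/11 - 27/2) = 663*(-285/22) = -188955/22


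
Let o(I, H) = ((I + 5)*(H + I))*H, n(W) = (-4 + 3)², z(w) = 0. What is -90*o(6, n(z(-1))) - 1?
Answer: -6931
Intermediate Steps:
n(W) = 1 (n(W) = (-1)² = 1)
o(I, H) = H*(5 + I)*(H + I) (o(I, H) = ((5 + I)*(H + I))*H = H*(5 + I)*(H + I))
-90*o(6, n(z(-1))) - 1 = -90*(6² + 5*1 + 5*6 + 1*6) - 1 = -90*(36 + 5 + 30 + 6) - 1 = -90*77 - 1 = -6930 - 1 = -6931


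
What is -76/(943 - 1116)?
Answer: 76/173 ≈ 0.43931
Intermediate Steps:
-76/(943 - 1116) = -76/(-173) = -1/173*(-76) = 76/173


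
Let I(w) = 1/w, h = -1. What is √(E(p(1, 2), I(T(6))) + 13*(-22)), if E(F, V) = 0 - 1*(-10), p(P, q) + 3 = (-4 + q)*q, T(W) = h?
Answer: 2*I*√69 ≈ 16.613*I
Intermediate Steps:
T(W) = -1
p(P, q) = -3 + q*(-4 + q) (p(P, q) = -3 + (-4 + q)*q = -3 + q*(-4 + q))
E(F, V) = 10 (E(F, V) = 0 + 10 = 10)
√(E(p(1, 2), I(T(6))) + 13*(-22)) = √(10 + 13*(-22)) = √(10 - 286) = √(-276) = 2*I*√69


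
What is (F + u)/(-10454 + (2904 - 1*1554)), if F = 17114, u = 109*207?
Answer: -39677/9104 ≈ -4.3582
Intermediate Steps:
u = 22563
(F + u)/(-10454 + (2904 - 1*1554)) = (17114 + 22563)/(-10454 + (2904 - 1*1554)) = 39677/(-10454 + (2904 - 1554)) = 39677/(-10454 + 1350) = 39677/(-9104) = 39677*(-1/9104) = -39677/9104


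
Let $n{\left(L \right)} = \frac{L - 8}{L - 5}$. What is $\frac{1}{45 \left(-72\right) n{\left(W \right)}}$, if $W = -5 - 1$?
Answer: $- \frac{11}{45360} \approx -0.0002425$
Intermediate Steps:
$W = -6$
$n{\left(L \right)} = \frac{-8 + L}{-5 + L}$
$\frac{1}{45 \left(-72\right) n{\left(W \right)}} = \frac{1}{45 \left(-72\right) \frac{-8 - 6}{-5 - 6}} = \frac{1}{\left(-3240\right) \frac{1}{-11} \left(-14\right)} = \frac{1}{\left(-3240\right) \left(\left(- \frac{1}{11}\right) \left(-14\right)\right)} = \frac{1}{\left(-3240\right) \frac{14}{11}} = \frac{1}{- \frac{45360}{11}} = - \frac{11}{45360}$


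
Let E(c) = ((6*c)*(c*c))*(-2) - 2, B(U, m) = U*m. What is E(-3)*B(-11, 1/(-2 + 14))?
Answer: -1771/6 ≈ -295.17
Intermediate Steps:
E(c) = -2 - 12*c**3 (E(c) = ((6*c)*c**2)*(-2) - 2 = (6*c**3)*(-2) - 2 = -12*c**3 - 2 = -2 - 12*c**3)
E(-3)*B(-11, 1/(-2 + 14)) = (-2 - 12*(-3)**3)*(-11/(-2 + 14)) = (-2 - 12*(-27))*(-11/12) = (-2 + 324)*(-11*1/12) = 322*(-11/12) = -1771/6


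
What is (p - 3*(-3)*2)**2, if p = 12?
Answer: 900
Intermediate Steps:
(p - 3*(-3)*2)**2 = (12 - 3*(-3)*2)**2 = (12 + 9*2)**2 = (12 + 18)**2 = 30**2 = 900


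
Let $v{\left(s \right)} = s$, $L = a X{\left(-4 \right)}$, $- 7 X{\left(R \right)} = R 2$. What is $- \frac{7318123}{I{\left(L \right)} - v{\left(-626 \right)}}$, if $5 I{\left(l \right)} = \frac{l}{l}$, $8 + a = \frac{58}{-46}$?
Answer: $- \frac{36590615}{3131} \approx -11687.0$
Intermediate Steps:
$X{\left(R \right)} = - \frac{2 R}{7}$ ($X{\left(R \right)} = - \frac{R 2}{7} = - \frac{2 R}{7}$)
$a = - \frac{213}{23}$ ($a = -8 + \frac{58}{-46} = -8 + 58 \left(- \frac{1}{46}\right) = -8 - \frac{29}{23} = - \frac{213}{23} \approx -9.2609$)
$L = - \frac{1704}{161}$ ($L = - \frac{213 \left(\left(- \frac{2}{7}\right) \left(-4\right)\right)}{23} = \left(- \frac{213}{23}\right) \frac{8}{7} = - \frac{1704}{161} \approx -10.584$)
$I{\left(l \right)} = \frac{1}{5}$ ($I{\left(l \right)} = \frac{l \frac{1}{l}}{5} = \frac{1}{5} \cdot 1 = \frac{1}{5}$)
$- \frac{7318123}{I{\left(L \right)} - v{\left(-626 \right)}} = - \frac{7318123}{\frac{1}{5} - -626} = - \frac{7318123}{\frac{1}{5} + 626} = - \frac{7318123}{\frac{3131}{5}} = \left(-7318123\right) \frac{5}{3131} = - \frac{36590615}{3131}$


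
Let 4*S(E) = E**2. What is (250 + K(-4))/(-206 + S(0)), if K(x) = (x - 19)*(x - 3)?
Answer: -411/206 ≈ -1.9951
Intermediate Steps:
K(x) = (-19 + x)*(-3 + x)
S(E) = E**2/4
(250 + K(-4))/(-206 + S(0)) = (250 + (57 + (-4)**2 - 22*(-4)))/(-206 + (1/4)*0**2) = (250 + (57 + 16 + 88))/(-206 + (1/4)*0) = (250 + 161)/(-206 + 0) = 411/(-206) = 411*(-1/206) = -411/206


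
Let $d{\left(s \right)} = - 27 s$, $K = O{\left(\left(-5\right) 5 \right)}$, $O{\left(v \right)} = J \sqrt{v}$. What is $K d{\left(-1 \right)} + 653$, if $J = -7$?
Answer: $653 - 945 i \approx 653.0 - 945.0 i$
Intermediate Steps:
$O{\left(v \right)} = - 7 \sqrt{v}$
$K = - 35 i$ ($K = - 7 \sqrt{\left(-5\right) 5} = - 7 \sqrt{-25} = - 7 \cdot 5 i = - 35 i \approx - 35.0 i$)
$K d{\left(-1 \right)} + 653 = - 35 i \left(\left(-27\right) \left(-1\right)\right) + 653 = - 35 i 27 + 653 = - 945 i + 653 = 653 - 945 i$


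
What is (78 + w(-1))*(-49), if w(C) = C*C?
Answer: -3871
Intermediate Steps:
w(C) = C**2
(78 + w(-1))*(-49) = (78 + (-1)**2)*(-49) = (78 + 1)*(-49) = 79*(-49) = -3871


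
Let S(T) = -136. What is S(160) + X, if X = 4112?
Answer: 3976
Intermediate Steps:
S(160) + X = -136 + 4112 = 3976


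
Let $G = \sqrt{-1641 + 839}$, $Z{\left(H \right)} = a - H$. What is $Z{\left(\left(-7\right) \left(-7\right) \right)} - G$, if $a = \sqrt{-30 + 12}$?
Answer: $-49 - i \sqrt{802} + 3 i \sqrt{2} \approx -49.0 - 24.077 i$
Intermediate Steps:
$a = 3 i \sqrt{2}$ ($a = \sqrt{-18} = 3 i \sqrt{2} \approx 4.2426 i$)
$Z{\left(H \right)} = - H + 3 i \sqrt{2}$ ($Z{\left(H \right)} = 3 i \sqrt{2} - H = - H + 3 i \sqrt{2}$)
$G = i \sqrt{802}$ ($G = \sqrt{-802} = i \sqrt{802} \approx 28.32 i$)
$Z{\left(\left(-7\right) \left(-7\right) \right)} - G = \left(- \left(-7\right) \left(-7\right) + 3 i \sqrt{2}\right) - i \sqrt{802} = \left(\left(-1\right) 49 + 3 i \sqrt{2}\right) - i \sqrt{802} = \left(-49 + 3 i \sqrt{2}\right) - i \sqrt{802} = -49 - i \sqrt{802} + 3 i \sqrt{2}$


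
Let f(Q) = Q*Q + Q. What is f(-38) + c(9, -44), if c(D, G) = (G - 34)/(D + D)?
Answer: 4205/3 ≈ 1401.7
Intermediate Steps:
f(Q) = Q + Q² (f(Q) = Q² + Q = Q + Q²)
c(D, G) = (-34 + G)/(2*D) (c(D, G) = (-34 + G)/((2*D)) = (-34 + G)*(1/(2*D)) = (-34 + G)/(2*D))
f(-38) + c(9, -44) = -38*(1 - 38) + (½)*(-34 - 44)/9 = -38*(-37) + (½)*(⅑)*(-78) = 1406 - 13/3 = 4205/3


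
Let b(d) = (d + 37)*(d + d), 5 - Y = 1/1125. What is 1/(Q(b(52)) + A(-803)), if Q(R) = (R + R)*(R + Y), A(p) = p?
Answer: 1125/192868664113 ≈ 5.8330e-9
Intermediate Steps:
Y = 5624/1125 (Y = 5 - 1/1125 = 5624/1125 ≈ 4.9991)
b(d) = 2*d*(37 + d) (b(d) = (37 + d)*(2*d) = 2*d*(37 + d))
Q(R) = 2*R*(5624/1125 + R) (Q(R) = (R + R)*(R + 5624/1125) = (2*R)*(5624/1125 + R) = 2*R*(5624/1125 + R))
1/(Q(b(52)) + A(-803)) = 1/(2*(2*52*(37 + 52))*(5624 + 1125*(2*52*(37 + 52)))/1125 - 803) = 1/(2*(2*52*89)*(5624 + 1125*(2*52*89))/1125 - 803) = 1/((2/1125)*9256*(5624 + 1125*9256) - 803) = 1/((2/1125)*9256*(5624 + 10413000) - 803) = 1/((2/1125)*9256*10418624 - 803) = 1/(192869567488/1125 - 803) = 1/(192868664113/1125) = 1125/192868664113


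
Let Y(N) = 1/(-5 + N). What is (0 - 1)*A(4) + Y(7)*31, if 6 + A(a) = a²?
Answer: 11/2 ≈ 5.5000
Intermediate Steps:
A(a) = -6 + a²
(0 - 1)*A(4) + Y(7)*31 = (0 - 1)*(-6 + 4²) + 31/(-5 + 7) = -(-6 + 16) + 31/2 = -1*10 + (½)*31 = -10 + 31/2 = 11/2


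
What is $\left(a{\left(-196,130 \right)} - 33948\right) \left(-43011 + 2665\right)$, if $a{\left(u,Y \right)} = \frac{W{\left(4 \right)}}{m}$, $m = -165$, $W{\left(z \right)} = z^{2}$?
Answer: $\frac{225995536856}{165} \approx 1.3697 \cdot 10^{9}$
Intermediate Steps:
$a{\left(u,Y \right)} = - \frac{16}{165}$ ($a{\left(u,Y \right)} = \frac{4^{2}}{-165} = 16 \left(- \frac{1}{165}\right) = - \frac{16}{165}$)
$\left(a{\left(-196,130 \right)} - 33948\right) \left(-43011 + 2665\right) = \left(- \frac{16}{165} - 33948\right) \left(-43011 + 2665\right) = \left(- \frac{5601436}{165}\right) \left(-40346\right) = \frac{225995536856}{165}$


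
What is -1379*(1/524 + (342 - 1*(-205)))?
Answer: -395261391/524 ≈ -7.5432e+5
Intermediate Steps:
-1379*(1/524 + (342 - 1*(-205))) = -1379*(1/524 + (342 + 205)) = -1379*(1/524 + 547) = -1379*286629/524 = -395261391/524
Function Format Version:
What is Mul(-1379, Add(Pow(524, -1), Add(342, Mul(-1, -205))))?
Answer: Rational(-395261391, 524) ≈ -7.5432e+5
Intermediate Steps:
Mul(-1379, Add(Pow(524, -1), Add(342, Mul(-1, -205)))) = Mul(-1379, Add(Rational(1, 524), Add(342, 205))) = Mul(-1379, Add(Rational(1, 524), 547)) = Mul(-1379, Rational(286629, 524)) = Rational(-395261391, 524)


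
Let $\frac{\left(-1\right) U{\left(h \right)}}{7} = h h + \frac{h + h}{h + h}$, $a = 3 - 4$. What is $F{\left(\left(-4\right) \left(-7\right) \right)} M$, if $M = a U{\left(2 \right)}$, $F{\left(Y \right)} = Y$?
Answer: $980$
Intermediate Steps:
$a = -1$ ($a = 3 - 4 = -1$)
$U{\left(h \right)} = -7 - 7 h^{2}$ ($U{\left(h \right)} = - 7 \left(h h + \frac{h + h}{h + h}\right) = - 7 \left(h^{2} + \frac{2 h}{2 h}\right) = - 7 \left(h^{2} + 2 h \frac{1}{2 h}\right) = - 7 \left(h^{2} + 1\right) = - 7 \left(1 + h^{2}\right) = -7 - 7 h^{2}$)
$M = 35$ ($M = - (-7 - 7 \cdot 2^{2}) = - (-7 - 28) = \left(-1\right) \left(-35\right) = 35$)
$F{\left(\left(-4\right) \left(-7\right) \right)} M = \left(-4\right) \left(-7\right) 35 = 28 \cdot 35 = 980$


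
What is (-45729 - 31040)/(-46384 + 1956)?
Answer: 76769/44428 ≈ 1.7279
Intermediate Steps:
(-45729 - 31040)/(-46384 + 1956) = -76769/(-44428) = -76769*(-1/44428) = 76769/44428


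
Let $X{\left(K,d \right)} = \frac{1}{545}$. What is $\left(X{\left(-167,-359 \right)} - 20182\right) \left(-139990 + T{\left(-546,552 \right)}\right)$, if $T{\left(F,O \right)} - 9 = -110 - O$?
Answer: $\frac{1546958938527}{545} \approx 2.8385 \cdot 10^{9}$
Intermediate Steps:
$X{\left(K,d \right)} = \frac{1}{545}$
$T{\left(F,O \right)} = -101 - O$ ($T{\left(F,O \right)} = 9 - \left(110 + O\right) = -101 - O$)
$\left(X{\left(-167,-359 \right)} - 20182\right) \left(-139990 + T{\left(-546,552 \right)}\right) = \left(\frac{1}{545} - 20182\right) \left(-139990 - 653\right) = - \frac{10999189 \left(-139990 - 653\right)}{545} = \left(- \frac{10999189}{545}\right) \left(-140643\right) = \frac{1546958938527}{545}$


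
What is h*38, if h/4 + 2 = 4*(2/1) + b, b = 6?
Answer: 1824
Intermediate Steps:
h = 48 (h = -8 + 4*(4*(2/1) + 6) = -8 + 4*(4*(2*1) + 6) = -8 + 4*(4*2 + 6) = -8 + 4*(8 + 6) = -8 + 4*14 = -8 + 56 = 48)
h*38 = 48*38 = 1824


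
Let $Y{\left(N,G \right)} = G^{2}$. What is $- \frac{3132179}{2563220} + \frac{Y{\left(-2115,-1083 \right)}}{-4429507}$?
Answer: $- \frac{16880381348333}{11353800932540} \approx -1.4868$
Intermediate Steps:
$- \frac{3132179}{2563220} + \frac{Y{\left(-2115,-1083 \right)}}{-4429507} = - \frac{3132179}{2563220} + \frac{\left(-1083\right)^{2}}{-4429507} = \left(-3132179\right) \frac{1}{2563220} + 1172889 \left(- \frac{1}{4429507}\right) = - \frac{3132179}{2563220} - \frac{1172889}{4429507} = - \frac{16880381348333}{11353800932540}$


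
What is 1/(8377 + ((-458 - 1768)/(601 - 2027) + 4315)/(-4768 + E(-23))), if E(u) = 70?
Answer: 1674837/14028570695 ≈ 0.00011939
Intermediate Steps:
1/(8377 + ((-458 - 1768)/(601 - 2027) + 4315)/(-4768 + E(-23))) = 1/(8377 + ((-458 - 1768)/(601 - 2027) + 4315)/(-4768 + 70)) = 1/(8377 + (-2226/(-1426) + 4315)/(-4698)) = 1/(8377 + (-2226*(-1/1426) + 4315)*(-1/4698)) = 1/(8377 + (1113/713 + 4315)*(-1/4698)) = 1/(8377 + (3077708/713)*(-1/4698)) = 1/(8377 - 1538854/1674837) = 1/(14028570695/1674837) = 1674837/14028570695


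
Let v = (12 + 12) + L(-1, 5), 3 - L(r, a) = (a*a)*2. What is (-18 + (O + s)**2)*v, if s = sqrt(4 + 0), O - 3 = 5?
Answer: -1886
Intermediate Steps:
L(r, a) = 3 - 2*a**2 (L(r, a) = 3 - a*a*2 = 3 - a**2*2 = 3 - 2*a**2)
O = 8 (O = 3 + 5 = 8)
v = -23 (v = (12 + 12) + (3 - 2*5**2) = 24 + (3 - 2*25) = 24 + (3 - 50) = 24 - 47 = -23)
s = 2 (s = sqrt(4) = 2)
(-18 + (O + s)**2)*v = (-18 + (8 + 2)**2)*(-23) = (-18 + 10**2)*(-23) = (-18 + 100)*(-23) = 82*(-23) = -1886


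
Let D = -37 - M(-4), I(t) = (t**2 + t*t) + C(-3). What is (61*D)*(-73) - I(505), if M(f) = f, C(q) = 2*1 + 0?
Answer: -363103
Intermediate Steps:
C(q) = 2 (C(q) = 2 + 0 = 2)
I(t) = 2 + 2*t**2 (I(t) = (t**2 + t*t) + 2 = (t**2 + t**2) + 2 = 2*t**2 + 2 = 2 + 2*t**2)
D = -33 (D = -37 - 1*(-4) = -37 + 4 = -33)
(61*D)*(-73) - I(505) = (61*(-33))*(-73) - (2 + 2*505**2) = -2013*(-73) - (2 + 2*255025) = 146949 - (2 + 510050) = 146949 - 1*510052 = 146949 - 510052 = -363103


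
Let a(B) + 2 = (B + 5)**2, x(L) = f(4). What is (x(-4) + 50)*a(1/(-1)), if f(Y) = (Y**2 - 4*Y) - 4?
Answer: 644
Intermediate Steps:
f(Y) = -4 + Y**2 - 4*Y
x(L) = -4 (x(L) = -4 + 4**2 - 4*4 = -4 + 16 - 16 = -4)
a(B) = -2 + (5 + B)**2 (a(B) = -2 + (B + 5)**2 = -2 + (5 + B)**2)
(x(-4) + 50)*a(1/(-1)) = (-4 + 50)*(-2 + (5 + 1/(-1))**2) = 46*(-2 + (5 - 1)**2) = 46*(-2 + 4**2) = 46*(-2 + 16) = 46*14 = 644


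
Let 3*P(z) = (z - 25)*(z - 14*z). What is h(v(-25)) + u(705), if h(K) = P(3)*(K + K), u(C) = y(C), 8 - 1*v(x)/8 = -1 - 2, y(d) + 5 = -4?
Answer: 50327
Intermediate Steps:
y(d) = -9 (y(d) = -5 - 4 = -9)
v(x) = 88 (v(x) = 64 - 8*(-1 - 2) = 64 - 8*(-3) = 64 + 24 = 88)
P(z) = -13*z*(-25 + z)/3 (P(z) = ((z - 25)*(z - 14*z))/3 = ((-25 + z)*(-13*z))/3 = (-13*z*(-25 + z))/3 = -13*z*(-25 + z)/3)
u(C) = -9
h(K) = 572*K (h(K) = ((13/3)*3*(25 - 1*3))*(K + K) = ((13/3)*3*(25 - 3))*(2*K) = ((13/3)*3*22)*(2*K) = 286*(2*K) = 572*K)
h(v(-25)) + u(705) = 572*88 - 9 = 50336 - 9 = 50327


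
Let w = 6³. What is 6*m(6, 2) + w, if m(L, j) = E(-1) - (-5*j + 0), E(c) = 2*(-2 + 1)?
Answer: 264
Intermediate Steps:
w = 216
E(c) = -2 (E(c) = 2*(-1) = -2)
m(L, j) = -2 + 5*j (m(L, j) = -2 - (-5*j + 0) = -2 - (-5)*j = -2 + 5*j)
6*m(6, 2) + w = 6*(-2 + 5*2) + 216 = 6*(-2 + 10) + 216 = 6*8 + 216 = 48 + 216 = 264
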